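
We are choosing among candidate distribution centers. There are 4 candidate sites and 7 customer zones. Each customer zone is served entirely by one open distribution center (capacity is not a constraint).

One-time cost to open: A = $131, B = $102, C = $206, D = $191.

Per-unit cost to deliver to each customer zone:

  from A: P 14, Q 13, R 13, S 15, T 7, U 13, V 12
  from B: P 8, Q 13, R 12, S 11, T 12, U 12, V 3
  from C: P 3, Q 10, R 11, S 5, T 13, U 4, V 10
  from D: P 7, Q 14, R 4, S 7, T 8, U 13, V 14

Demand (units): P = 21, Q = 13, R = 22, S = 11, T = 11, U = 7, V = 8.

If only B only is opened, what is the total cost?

Each customer zone is assigned to its cheapest site among the open ones.
{B}: P→B 8·21=168, Q→B 13·13=169, R→B 12·22=264, S→B 11·11=121, T→B 12·11=132, U→B 12·7=84, V→B 3·8=24. Service 962; fixed 102; total 1064.

Total cost: 1064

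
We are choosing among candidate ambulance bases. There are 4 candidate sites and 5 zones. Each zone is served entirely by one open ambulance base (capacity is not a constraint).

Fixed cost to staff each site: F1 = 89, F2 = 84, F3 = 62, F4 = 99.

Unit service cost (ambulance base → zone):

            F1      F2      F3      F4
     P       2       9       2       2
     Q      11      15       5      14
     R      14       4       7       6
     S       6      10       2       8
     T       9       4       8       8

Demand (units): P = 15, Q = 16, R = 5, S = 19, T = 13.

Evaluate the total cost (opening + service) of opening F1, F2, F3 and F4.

Total cost: 554

Each zone is assigned to its cheapest site among the open ones.
{F1, F2, F3, F4}: P→F1 2·15=30, Q→F3 5·16=80, R→F2 4·5=20, S→F3 2·19=38, T→F2 4·13=52. Service 220; fixed 334; total 554.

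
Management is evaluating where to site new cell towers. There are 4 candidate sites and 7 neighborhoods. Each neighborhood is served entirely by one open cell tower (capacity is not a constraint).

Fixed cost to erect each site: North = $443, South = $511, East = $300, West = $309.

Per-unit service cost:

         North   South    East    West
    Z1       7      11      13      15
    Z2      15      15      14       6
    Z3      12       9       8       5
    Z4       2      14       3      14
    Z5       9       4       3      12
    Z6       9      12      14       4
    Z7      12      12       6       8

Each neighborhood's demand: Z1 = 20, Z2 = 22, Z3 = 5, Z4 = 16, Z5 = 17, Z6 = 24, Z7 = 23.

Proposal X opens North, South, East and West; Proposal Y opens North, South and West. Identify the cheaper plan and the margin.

Proposal X: {North, South, East, West}: Z1→North 7·20=140, Z2→West 6·22=132, Z3→West 5·5=25, Z4→North 2·16=32, Z5→East 3·17=51, Z6→West 4·24=96, Z7→East 6·23=138. Service 614; fixed 1563; total 2177.
Proposal Y: {North, South, West}: Z1→North 7·20=140, Z2→West 6·22=132, Z3→West 5·5=25, Z4→North 2·16=32, Z5→South 4·17=68, Z6→West 4·24=96, Z7→West 8·23=184. Service 677; fixed 1263; total 1940.
Difference: |2177 − 1940| = 237.

Proposal Y is cheaper by 237.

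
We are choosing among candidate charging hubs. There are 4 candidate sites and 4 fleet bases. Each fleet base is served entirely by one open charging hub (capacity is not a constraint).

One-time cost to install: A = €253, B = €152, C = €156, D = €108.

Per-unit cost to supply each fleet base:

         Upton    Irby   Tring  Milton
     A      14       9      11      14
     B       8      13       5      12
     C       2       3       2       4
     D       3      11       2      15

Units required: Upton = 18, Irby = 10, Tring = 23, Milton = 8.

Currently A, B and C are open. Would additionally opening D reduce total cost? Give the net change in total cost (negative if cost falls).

No — net change +108 (cost rises by 108).

Current service cost with {A, B, C}: 144.
Adding D: each fleet base re-picks its cheapest; new service cost 144, saving 0.
Extra fixed cost: 108. Net change = 108 − 0 = 108.
(Totals: 705 → 813.)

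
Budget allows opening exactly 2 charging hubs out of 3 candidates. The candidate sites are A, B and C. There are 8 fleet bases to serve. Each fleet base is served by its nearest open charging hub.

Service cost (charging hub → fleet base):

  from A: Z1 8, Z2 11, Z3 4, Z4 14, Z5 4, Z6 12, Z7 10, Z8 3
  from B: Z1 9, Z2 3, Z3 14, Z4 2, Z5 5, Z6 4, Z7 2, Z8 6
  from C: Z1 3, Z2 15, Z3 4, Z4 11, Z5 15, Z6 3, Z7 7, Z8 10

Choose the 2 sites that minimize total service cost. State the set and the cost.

With exactly 2 open, each fleet base uses its cheapest among the chosen.
{B, C}: Z1→C 3, Z2→B 3, Z3→C 4, Z4→B 2, Z5→B 5, Z6→C 3, Z7→B 2, Z8→B 6. Service cost 28.
{A, B}: service cost 30
{A, C}: service cost 46
Among all 3 size-2 choices, {B, C} is lowest.

Choose B and C; total service cost 28.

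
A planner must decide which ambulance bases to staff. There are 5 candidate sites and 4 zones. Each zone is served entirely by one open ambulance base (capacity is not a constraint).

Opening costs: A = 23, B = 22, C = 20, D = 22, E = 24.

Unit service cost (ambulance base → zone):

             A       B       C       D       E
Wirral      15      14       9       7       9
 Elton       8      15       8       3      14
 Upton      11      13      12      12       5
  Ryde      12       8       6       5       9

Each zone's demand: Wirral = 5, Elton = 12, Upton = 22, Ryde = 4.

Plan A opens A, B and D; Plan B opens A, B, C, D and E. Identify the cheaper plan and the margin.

Plan B is cheaper by 88.

Plan A: {A, B, D}: Wirral→D 7·5=35, Elton→D 3·12=36, Upton→A 11·22=242, Ryde→D 5·4=20. Service 333; fixed 67; total 400.
Plan B: {A, B, C, D, E}: Wirral→D 7·5=35, Elton→D 3·12=36, Upton→E 5·22=110, Ryde→D 5·4=20. Service 201; fixed 111; total 312.
Difference: |400 − 312| = 88.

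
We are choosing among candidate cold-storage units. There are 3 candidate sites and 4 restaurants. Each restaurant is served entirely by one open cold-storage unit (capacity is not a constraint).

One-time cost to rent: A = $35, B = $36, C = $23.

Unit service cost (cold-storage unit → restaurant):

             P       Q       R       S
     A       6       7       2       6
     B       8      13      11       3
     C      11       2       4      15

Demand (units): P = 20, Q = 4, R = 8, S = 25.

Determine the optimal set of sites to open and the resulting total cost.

Open A and B; minimum total cost 310.

For any fixed open set, each restaurant goes to its cheapest open site; total = fixed + service.
{A, B}: P→A 6·20=120, Q→A 7·4=28, R→A 2·8=16, S→B 3·25=75. Service 239; fixed 71; total 310.
{A, B, C}: P→A 6·20=120, Q→C 2·4=8, R→A 2·8=16, S→B 3·25=75. Service 219; fixed 94; total 313.
{B, C}: service 275 + fixed 59 = 334
{C}: P→C 11·20=220, Q→C 2·4=8, R→C 4·8=32, S→C 15·25=375. Service 635; fixed 23; total 658.
(All 7 nonempty subsets were checked; A and B is lowest.)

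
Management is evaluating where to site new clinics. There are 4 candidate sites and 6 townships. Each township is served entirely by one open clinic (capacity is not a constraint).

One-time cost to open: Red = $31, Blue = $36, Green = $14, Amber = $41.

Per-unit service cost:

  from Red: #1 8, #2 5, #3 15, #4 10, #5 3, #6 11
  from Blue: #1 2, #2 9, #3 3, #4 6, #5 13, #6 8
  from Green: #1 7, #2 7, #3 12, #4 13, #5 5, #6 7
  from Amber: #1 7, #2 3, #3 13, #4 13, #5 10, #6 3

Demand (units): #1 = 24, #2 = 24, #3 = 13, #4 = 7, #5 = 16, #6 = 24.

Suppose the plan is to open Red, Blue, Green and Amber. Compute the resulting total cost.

Each township is assigned to its cheapest site among the open ones.
{Red, Blue, Green, Amber}: #1→Blue 2·24=48, #2→Amber 3·24=72, #3→Blue 3·13=39, #4→Blue 6·7=42, #5→Red 3·16=48, #6→Amber 3·24=72. Service 321; fixed 122; total 443.

Total cost: 443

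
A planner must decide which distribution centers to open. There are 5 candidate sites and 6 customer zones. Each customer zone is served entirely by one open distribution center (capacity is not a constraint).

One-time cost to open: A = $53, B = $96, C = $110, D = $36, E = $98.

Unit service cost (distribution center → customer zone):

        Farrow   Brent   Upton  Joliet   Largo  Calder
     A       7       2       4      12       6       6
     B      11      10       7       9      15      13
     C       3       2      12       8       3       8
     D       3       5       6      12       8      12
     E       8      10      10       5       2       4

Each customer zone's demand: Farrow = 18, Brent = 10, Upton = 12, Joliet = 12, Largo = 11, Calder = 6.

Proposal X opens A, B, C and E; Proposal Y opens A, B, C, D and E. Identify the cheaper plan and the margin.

Proposal X: {A, B, C, E}: Farrow→C 3·18=54, Brent→A 2·10=20, Upton→A 4·12=48, Joliet→E 5·12=60, Largo→E 2·11=22, Calder→E 4·6=24. Service 228; fixed 357; total 585.
Proposal Y: {A, B, C, D, E}: Farrow→C 3·18=54, Brent→A 2·10=20, Upton→A 4·12=48, Joliet→E 5·12=60, Largo→E 2·11=22, Calder→E 4·6=24. Service 228; fixed 393; total 621.
Difference: |585 − 621| = 36.

Proposal X is cheaper by 36.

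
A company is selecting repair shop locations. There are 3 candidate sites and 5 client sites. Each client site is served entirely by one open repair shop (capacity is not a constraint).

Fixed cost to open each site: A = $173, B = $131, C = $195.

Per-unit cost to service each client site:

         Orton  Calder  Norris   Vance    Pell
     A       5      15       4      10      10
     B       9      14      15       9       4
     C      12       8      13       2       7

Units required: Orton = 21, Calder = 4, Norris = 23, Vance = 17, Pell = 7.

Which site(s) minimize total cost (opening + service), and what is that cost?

Open A only; minimum total cost 670.

For any fixed open set, each client site goes to its cheapest open site; total = fixed + service.
{A}: Orton→A 5·21=105, Calder→A 15·4=60, Norris→A 4·23=92, Vance→A 10·17=170, Pell→A 10·7=70. Service 497; fixed 173; total 670.
{A, C}: service 312 + fixed 368 = 680
{A, B}: service 434 + fixed 304 = 738
{A, B, C}: Orton→A 5·21=105, Calder→C 8·4=32, Norris→A 4·23=92, Vance→C 2·17=34, Pell→B 4·7=28. Service 291; fixed 499; total 790.
No other subset beats 670.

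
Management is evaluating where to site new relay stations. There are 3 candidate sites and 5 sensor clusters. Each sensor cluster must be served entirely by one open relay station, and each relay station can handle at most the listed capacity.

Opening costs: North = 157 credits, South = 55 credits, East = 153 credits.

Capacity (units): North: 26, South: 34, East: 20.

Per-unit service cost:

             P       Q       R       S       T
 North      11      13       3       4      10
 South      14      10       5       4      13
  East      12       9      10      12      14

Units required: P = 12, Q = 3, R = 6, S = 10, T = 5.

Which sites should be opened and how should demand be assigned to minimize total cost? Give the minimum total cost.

Minimum total cost: 482

Open {North, South}: P→North 11·12=132, Q→South 10·3=30, R→North 3·6=18, S→South 4·10=40, T→North 10·5=50.
Loads: North carries 23/26, South carries 13/34. Service 270; fixed 212; total 482.
Next best feasible plan costs 491.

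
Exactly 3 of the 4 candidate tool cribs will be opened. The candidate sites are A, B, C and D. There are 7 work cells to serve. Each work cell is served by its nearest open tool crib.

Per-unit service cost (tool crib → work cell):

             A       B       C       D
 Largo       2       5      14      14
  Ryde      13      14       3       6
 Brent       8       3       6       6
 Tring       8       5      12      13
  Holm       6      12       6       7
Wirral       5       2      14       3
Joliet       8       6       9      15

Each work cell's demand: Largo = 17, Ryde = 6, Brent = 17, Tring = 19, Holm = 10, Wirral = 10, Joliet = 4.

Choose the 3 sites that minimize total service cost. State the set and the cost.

Choose A, B and C; total service cost 302.

With exactly 3 open, each work cell uses its cheapest among the chosen.
{A, B, C}: Largo→A 2·17=34, Ryde→C 3·6=18, Brent→B 3·17=51, Tring→B 5·19=95, Holm→A 6·10=60, Wirral→B 2·10=20, Joliet→B 6·4=24. Service cost 302.
{A, B, D}: service cost 320
{B, C, D}: service cost 353
Among all 4 size-3 choices, {A, B, C} is lowest.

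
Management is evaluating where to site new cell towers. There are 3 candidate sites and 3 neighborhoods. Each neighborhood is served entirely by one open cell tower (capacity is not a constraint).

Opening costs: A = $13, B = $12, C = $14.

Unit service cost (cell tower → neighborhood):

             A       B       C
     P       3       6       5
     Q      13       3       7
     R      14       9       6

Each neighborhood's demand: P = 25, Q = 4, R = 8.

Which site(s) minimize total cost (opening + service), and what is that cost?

For any fixed open set, each neighborhood goes to its cheapest open site; total = fixed + service.
{A, B, C}: P→A 3·25=75, Q→B 3·4=12, R→C 6·8=48. Service 135; fixed 39; total 174.
{A, C}: P→A 3·25=75, Q→C 7·4=28, R→C 6·8=48. Service 151; fixed 27; total 178.
{A, B}: service 159 + fixed 25 = 184
{B}: service 234 + fixed 12 = 246
No other subset beats 174.

Open A, B and C; minimum total cost 174.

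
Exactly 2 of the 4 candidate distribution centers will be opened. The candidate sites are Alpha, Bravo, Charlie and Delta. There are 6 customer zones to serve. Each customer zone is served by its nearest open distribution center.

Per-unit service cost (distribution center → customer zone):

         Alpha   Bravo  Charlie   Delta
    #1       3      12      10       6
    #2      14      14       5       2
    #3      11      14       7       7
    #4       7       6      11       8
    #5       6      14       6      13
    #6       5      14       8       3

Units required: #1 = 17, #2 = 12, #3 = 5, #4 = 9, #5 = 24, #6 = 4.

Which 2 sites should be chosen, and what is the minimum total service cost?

Choose Alpha and Delta; total service cost 329.

With exactly 2 open, each customer zone uses its cheapest among the chosen.
{Alpha, Delta}: #1→Alpha 3·17=51, #2→Delta 2·12=24, #3→Delta 7·5=35, #4→Alpha 7·9=63, #5→Alpha 6·24=144, #6→Delta 3·4=12. Service cost 329.
{Alpha, Charlie}: service cost 373
{Charlie, Delta}: service cost 389
Among all 6 size-2 choices, {Alpha, Delta} is lowest.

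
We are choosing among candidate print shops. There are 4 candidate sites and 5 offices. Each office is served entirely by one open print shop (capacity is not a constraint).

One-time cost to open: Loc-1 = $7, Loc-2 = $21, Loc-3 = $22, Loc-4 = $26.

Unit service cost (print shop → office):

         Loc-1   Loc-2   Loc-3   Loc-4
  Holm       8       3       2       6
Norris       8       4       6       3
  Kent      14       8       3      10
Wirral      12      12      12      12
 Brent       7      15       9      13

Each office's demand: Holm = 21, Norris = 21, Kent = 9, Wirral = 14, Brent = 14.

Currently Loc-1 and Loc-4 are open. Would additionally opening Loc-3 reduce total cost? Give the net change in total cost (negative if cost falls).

Current service cost with {Loc-1, Loc-4}: 545.
Adding Loc-3: each office re-picks its cheapest; new service cost 398, saving 147.
Extra fixed cost: 22. Net change = 22 − 147 = -125.
(Totals: 578 → 453.)

Yes — net change −125 (cost falls by 125).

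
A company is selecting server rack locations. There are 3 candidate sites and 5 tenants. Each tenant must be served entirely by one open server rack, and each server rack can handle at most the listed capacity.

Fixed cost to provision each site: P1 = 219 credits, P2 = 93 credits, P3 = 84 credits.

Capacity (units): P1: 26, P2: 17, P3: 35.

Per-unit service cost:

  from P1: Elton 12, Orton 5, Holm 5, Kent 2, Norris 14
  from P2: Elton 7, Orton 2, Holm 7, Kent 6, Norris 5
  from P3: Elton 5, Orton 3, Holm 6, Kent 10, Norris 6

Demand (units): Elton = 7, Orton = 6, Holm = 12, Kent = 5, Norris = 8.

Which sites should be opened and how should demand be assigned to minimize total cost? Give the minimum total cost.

Open {P2, P3}: Elton→P3 5·7=35, Orton→P3 3·6=18, Holm→P3 6·12=72, Kent→P2 6·5=30, Norris→P2 5·8=40.
Loads: P2 carries 13/17, P3 carries 25/35. Service 195; fixed 177; total 372.
Next best feasible plan costs 374.

Minimum total cost: 372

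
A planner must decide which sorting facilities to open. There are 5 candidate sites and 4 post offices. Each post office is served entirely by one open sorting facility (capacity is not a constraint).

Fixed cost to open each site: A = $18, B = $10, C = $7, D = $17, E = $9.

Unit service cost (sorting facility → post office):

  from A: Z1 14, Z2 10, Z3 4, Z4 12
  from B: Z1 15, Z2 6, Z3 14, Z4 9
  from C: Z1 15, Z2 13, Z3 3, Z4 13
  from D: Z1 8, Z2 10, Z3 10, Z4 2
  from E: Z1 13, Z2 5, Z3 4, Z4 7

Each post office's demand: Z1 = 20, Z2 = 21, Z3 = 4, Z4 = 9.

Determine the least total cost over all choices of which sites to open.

For any fixed open set, each post office goes to its cheapest open site; total = fixed + service.
{D, E}: Z1→D 8·20=160, Z2→E 5·21=105, Z3→E 4·4=16, Z4→D 2·9=18. Service 299; fixed 26; total 325.
{C, D, E}: service 295 + fixed 33 = 328
{B, D, E}: service 299 + fixed 36 = 335
{A, B, C, D, E}: service 295 + fixed 61 = 356
No other subset beats 325.

Minimum total cost: 325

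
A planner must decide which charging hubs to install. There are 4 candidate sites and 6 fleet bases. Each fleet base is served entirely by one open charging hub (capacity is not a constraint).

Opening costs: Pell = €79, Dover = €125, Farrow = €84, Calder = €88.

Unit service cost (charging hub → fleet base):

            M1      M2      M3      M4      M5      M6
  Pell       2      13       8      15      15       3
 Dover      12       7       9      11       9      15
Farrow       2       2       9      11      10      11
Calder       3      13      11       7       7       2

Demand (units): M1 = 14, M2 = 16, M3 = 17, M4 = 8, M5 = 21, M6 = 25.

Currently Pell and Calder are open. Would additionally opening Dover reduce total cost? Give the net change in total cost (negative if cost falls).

Current service cost with {Pell, Calder}: 625.
Adding Dover: each fleet base re-picks its cheapest; new service cost 529, saving 96.
Extra fixed cost: 125. Net change = 125 − 96 = 29.
(Totals: 792 → 821.)

No — net change +29 (cost rises by 29).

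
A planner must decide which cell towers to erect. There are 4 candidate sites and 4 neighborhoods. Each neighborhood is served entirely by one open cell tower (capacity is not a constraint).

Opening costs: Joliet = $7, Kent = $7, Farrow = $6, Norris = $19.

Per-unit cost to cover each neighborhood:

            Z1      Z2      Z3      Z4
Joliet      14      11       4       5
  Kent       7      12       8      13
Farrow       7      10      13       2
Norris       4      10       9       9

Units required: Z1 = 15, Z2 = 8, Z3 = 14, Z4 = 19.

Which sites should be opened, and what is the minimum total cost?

Open Joliet, Farrow and Norris; minimum total cost 266.

For any fixed open set, each neighborhood goes to its cheapest open site; total = fixed + service.
{Joliet, Farrow, Norris}: Z1→Norris 4·15=60, Z2→Farrow 10·8=80, Z3→Joliet 4·14=56, Z4→Farrow 2·19=38. Service 234; fixed 32; total 266.
{Joliet, Kent, Farrow, Norris}: service 234 + fixed 39 = 273
{Joliet, Farrow}: Z1→Farrow 7·15=105, Z2→Farrow 10·8=80, Z3→Joliet 4·14=56, Z4→Farrow 2·19=38. Service 279; fixed 13; total 292.
{Farrow}: service 405 + fixed 6 = 411
(All 15 nonempty subsets were checked; Joliet, Farrow and Norris is lowest.)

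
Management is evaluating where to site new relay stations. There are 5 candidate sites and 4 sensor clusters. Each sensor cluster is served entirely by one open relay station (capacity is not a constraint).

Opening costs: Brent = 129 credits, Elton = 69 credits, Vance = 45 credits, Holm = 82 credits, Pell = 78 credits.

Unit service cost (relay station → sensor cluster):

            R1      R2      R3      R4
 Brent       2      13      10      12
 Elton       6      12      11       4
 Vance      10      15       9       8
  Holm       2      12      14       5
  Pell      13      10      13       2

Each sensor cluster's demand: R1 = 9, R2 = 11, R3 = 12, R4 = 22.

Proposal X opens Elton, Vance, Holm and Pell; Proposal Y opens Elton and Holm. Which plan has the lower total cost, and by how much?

Proposal X: {Elton, Vance, Holm, Pell}: R1→Holm 2·9=18, R2→Pell 10·11=110, R3→Vance 9·12=108, R4→Pell 2·22=44. Service 280; fixed 274; total 554.
Proposal Y: {Elton, Holm}: R1→Holm 2·9=18, R2→Elton 12·11=132, R3→Elton 11·12=132, R4→Elton 4·22=88. Service 370; fixed 151; total 521.
Difference: |554 − 521| = 33.

Proposal Y is cheaper by 33.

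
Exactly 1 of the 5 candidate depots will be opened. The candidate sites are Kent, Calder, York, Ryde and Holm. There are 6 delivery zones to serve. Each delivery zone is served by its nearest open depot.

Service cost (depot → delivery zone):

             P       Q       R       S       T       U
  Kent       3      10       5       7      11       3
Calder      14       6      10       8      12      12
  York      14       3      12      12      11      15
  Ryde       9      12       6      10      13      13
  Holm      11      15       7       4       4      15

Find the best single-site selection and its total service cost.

Choose Kent only; total service cost 39.

With exactly 1 open, each delivery zone uses its cheapest among the chosen.
{Kent}: P→Kent 3, Q→Kent 10, R→Kent 5, S→Kent 7, T→Kent 11, U→Kent 3. Service cost 39.
{Holm}: service cost 56
{Calder}: service cost 62
Among all 5 size-1 choices, {Kent} is lowest.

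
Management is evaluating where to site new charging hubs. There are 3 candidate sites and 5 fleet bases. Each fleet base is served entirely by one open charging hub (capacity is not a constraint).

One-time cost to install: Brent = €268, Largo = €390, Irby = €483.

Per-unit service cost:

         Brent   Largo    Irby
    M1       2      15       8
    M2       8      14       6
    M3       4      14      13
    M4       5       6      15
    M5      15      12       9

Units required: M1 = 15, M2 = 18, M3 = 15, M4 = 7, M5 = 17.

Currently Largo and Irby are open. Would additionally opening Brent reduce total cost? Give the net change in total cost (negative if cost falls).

No — net change +36 (cost rises by 36).

Current service cost with {Largo, Irby}: 618.
Adding Brent: each fleet base re-picks its cheapest; new service cost 386, saving 232.
Extra fixed cost: 268. Net change = 268 − 232 = 36.
(Totals: 1491 → 1527.)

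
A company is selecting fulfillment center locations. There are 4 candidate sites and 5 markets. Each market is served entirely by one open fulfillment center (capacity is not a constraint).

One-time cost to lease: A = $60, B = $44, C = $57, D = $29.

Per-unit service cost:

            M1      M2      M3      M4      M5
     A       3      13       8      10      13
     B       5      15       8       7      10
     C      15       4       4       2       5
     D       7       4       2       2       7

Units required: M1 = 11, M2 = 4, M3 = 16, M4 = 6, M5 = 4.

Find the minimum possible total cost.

Minimum total cost: 194

For any fixed open set, each market goes to its cheapest open site; total = fixed + service.
{D}: M1→D 7·11=77, M2→D 4·4=16, M3→D 2·16=32, M4→D 2·6=12, M5→D 7·4=28. Service 165; fixed 29; total 194.
{A, D}: M1→A 3·11=33, M2→D 4·4=16, M3→D 2·16=32, M4→D 2·6=12, M5→D 7·4=28. Service 121; fixed 89; total 210.
{B, D}: service 143 + fixed 73 = 216
{A, B, C, D}: M1→A 3·11=33, M2→C 4·4=16, M3→D 2·16=32, M4→C 2·6=12, M5→C 5·4=20. Service 113; fixed 190; total 303.
No other subset beats 194.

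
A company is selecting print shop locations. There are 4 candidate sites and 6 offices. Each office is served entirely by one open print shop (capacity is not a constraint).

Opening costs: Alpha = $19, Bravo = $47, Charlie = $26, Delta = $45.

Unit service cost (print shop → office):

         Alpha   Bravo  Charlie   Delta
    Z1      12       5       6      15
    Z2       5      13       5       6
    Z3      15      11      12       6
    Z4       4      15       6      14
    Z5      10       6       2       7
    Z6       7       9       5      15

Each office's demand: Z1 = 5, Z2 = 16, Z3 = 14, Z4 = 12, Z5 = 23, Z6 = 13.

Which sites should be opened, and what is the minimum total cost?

Open Alpha, Charlie and Delta; minimum total cost 443.

For any fixed open set, each office goes to its cheapest open site; total = fixed + service.
{Alpha, Charlie, Delta}: Z1→Charlie 6·5=30, Z2→Alpha 5·16=80, Z3→Delta 6·14=84, Z4→Alpha 4·12=48, Z5→Charlie 2·23=46, Z6→Charlie 5·13=65. Service 353; fixed 90; total 443.
{Charlie, Delta}: service 377 + fixed 71 = 448
{Alpha, Charlie}: service 437 + fixed 45 = 482
{Alpha, Bravo, Charlie, Delta}: Z1→Bravo 5·5=25, Z2→Alpha 5·16=80, Z3→Delta 6·14=84, Z4→Alpha 4·12=48, Z5→Charlie 2·23=46, Z6→Charlie 5·13=65. Service 348; fixed 137; total 485.
No other subset beats 443.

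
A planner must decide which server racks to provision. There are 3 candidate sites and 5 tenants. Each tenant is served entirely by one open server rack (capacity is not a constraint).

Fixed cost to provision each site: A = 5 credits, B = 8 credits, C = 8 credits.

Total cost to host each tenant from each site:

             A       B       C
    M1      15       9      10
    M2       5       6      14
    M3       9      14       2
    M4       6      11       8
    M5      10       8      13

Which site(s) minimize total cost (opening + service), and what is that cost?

Open A and C; minimum total cost 46.

For any fixed open set, each tenant goes to its cheapest open site; total = fixed + service.
{A, C}: M1→C 10, M2→A 5, M3→C 2, M4→A 6, M5→A 10. Service 33; fixed 13; total 46.
{B, C}: M1→B 9, M2→B 6, M3→C 2, M4→C 8, M5→B 8. Service 33; fixed 16; total 49.
{A}: M1→A 15, M2→A 5, M3→A 9, M4→A 6, M5→A 10. Service 45; fixed 5; total 50.
{A, B, C}: M1→B 9, M2→A 5, M3→C 2, M4→A 6, M5→B 8. Service 30; fixed 21; total 51.
No other subset beats 46.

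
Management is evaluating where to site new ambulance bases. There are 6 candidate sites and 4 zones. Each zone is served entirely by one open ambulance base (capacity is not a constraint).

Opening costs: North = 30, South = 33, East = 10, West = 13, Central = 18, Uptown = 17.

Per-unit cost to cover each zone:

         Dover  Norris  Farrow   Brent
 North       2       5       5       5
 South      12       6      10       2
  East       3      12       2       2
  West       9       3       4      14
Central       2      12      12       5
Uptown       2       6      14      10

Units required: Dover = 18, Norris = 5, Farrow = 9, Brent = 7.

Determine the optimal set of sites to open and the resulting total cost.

For any fixed open set, each zone goes to its cheapest open site; total = fixed + service.
{East, West, Uptown}: Dover→Uptown 2·18=36, Norris→West 3·5=15, Farrow→East 2·9=18, Brent→East 2·7=14. Service 83; fixed 40; total 123.
{East, West}: service 101 + fixed 23 = 124
{East, West, Central}: service 83 + fixed 41 = 124
{North, South, East, West, Central, Uptown}: service 83 + fixed 121 = 204
No other subset beats 123.

Open East, West and Uptown; minimum total cost 123.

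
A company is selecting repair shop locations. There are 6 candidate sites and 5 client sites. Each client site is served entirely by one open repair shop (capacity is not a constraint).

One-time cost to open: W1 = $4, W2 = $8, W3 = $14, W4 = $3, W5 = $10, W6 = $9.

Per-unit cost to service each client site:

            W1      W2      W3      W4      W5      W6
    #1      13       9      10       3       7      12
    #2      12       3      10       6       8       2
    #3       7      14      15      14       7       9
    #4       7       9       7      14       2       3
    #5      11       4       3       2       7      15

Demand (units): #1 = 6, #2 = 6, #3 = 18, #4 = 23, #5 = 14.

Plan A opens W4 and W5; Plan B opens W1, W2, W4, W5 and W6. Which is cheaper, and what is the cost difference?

Plan A: {W4, W5}: #1→W4 3·6=18, #2→W4 6·6=36, #3→W5 7·18=126, #4→W5 2·23=46, #5→W4 2·14=28. Service 254; fixed 13; total 267.
Plan B: {W1, W2, W4, W5, W6}: #1→W4 3·6=18, #2→W6 2·6=12, #3→W1 7·18=126, #4→W5 2·23=46, #5→W4 2·14=28. Service 230; fixed 34; total 264.
Difference: |267 − 264| = 3.

Plan B is cheaper by 3.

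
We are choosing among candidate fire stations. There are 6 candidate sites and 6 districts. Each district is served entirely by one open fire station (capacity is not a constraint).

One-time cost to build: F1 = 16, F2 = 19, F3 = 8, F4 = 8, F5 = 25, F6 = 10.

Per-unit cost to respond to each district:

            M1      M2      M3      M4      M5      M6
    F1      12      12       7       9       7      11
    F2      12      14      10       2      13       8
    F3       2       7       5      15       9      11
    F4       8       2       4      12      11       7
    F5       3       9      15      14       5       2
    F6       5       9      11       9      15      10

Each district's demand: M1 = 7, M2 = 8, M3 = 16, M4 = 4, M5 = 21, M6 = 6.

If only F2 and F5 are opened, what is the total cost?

Total cost: 422

Each district is assigned to its cheapest site among the open ones.
{F2, F5}: M1→F5 3·7=21, M2→F5 9·8=72, M3→F2 10·16=160, M4→F2 2·4=8, M5→F5 5·21=105, M6→F5 2·6=12. Service 378; fixed 44; total 422.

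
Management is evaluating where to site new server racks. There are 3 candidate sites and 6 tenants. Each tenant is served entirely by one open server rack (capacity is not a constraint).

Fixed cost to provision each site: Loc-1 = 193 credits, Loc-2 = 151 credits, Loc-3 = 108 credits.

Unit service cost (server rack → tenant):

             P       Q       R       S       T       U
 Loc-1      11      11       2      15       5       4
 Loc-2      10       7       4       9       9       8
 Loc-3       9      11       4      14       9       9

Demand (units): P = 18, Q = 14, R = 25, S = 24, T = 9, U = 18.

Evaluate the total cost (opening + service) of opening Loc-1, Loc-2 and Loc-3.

Total cost: 1095

Each tenant is assigned to its cheapest site among the open ones.
{Loc-1, Loc-2, Loc-3}: P→Loc-3 9·18=162, Q→Loc-2 7·14=98, R→Loc-1 2·25=50, S→Loc-2 9·24=216, T→Loc-1 5·9=45, U→Loc-1 4·18=72. Service 643; fixed 452; total 1095.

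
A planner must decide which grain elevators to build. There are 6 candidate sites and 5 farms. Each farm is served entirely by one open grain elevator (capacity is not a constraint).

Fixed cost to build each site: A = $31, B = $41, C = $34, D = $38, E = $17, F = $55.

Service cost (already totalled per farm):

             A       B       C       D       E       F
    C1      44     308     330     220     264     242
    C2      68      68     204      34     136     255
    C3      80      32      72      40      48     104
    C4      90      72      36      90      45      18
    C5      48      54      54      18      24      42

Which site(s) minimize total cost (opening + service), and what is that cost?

Open A, D and E; minimum total cost 267.

For any fixed open set, each farm goes to its cheapest open site; total = fixed + service.
{A, D, E}: C1→A 44, C2→D 34, C3→D 40, C4→E 45, C5→D 18. Service 181; fixed 86; total 267.
{A, C, D}: C1→A 44, C2→D 34, C3→D 40, C4→C 36, C5→D 18. Service 172; fixed 103; total 275.
{A, E}: C1→A 44, C2→A 68, C3→E 48, C4→E 45, C5→E 24. Service 229; fixed 48; total 277.
{A, B, C, D, E, F}: service 146 + fixed 216 = 362
No other subset beats 267.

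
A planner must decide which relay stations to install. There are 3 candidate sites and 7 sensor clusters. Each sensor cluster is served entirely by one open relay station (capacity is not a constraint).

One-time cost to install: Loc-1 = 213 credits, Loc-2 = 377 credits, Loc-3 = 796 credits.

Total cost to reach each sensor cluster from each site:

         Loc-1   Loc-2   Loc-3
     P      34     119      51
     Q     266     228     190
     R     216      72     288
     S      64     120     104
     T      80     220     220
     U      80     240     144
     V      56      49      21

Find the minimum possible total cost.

Minimum total cost: 1009

For any fixed open set, each sensor cluster goes to its cheapest open site; total = fixed + service.
{Loc-1}: P→Loc-1 34, Q→Loc-1 266, R→Loc-1 216, S→Loc-1 64, T→Loc-1 80, U→Loc-1 80, V→Loc-1 56. Service 796; fixed 213; total 1009.
{Loc-1, Loc-2}: P→Loc-1 34, Q→Loc-2 228, R→Loc-2 72, S→Loc-1 64, T→Loc-1 80, U→Loc-1 80, V→Loc-2 49. Service 607; fixed 590; total 1197.
{Loc-2}: service 1048 + fixed 377 = 1425
{Loc-1, Loc-2, Loc-3}: service 541 + fixed 1386 = 1927
No other subset beats 1009.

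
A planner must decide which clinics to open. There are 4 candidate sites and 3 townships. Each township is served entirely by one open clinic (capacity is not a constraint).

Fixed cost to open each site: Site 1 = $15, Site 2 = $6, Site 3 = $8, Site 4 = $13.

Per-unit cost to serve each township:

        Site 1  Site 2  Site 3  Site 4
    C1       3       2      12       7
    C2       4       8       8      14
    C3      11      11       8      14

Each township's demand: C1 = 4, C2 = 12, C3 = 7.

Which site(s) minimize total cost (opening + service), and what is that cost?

Open Site 1 and Site 3; minimum total cost 139.

For any fixed open set, each township goes to its cheapest open site; total = fixed + service.
{Site 1, Site 3}: C1→Site 1 3·4=12, C2→Site 1 4·12=48, C3→Site 3 8·7=56. Service 116; fixed 23; total 139.
{Site 1, Site 2, Site 3}: C1→Site 2 2·4=8, C2→Site 1 4·12=48, C3→Site 3 8·7=56. Service 112; fixed 29; total 141.
{Site 1}: C1→Site 1 3·4=12, C2→Site 1 4·12=48, C3→Site 1 11·7=77. Service 137; fixed 15; total 152.
{Site 1, Site 2, Site 3, Site 4}: service 112 + fixed 42 = 154
No other subset beats 139.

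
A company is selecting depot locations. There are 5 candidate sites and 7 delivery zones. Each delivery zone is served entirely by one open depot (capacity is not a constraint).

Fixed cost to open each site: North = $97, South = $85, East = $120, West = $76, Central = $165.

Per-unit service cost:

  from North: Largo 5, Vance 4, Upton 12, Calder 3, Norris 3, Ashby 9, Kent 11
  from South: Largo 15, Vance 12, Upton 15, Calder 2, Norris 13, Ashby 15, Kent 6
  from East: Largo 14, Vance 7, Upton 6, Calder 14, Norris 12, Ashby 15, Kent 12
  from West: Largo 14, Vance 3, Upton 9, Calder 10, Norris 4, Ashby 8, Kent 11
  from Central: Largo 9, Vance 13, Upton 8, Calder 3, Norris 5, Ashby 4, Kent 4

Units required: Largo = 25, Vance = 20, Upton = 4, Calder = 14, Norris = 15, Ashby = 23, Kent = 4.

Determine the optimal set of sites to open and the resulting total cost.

For any fixed open set, each delivery zone goes to its cheapest open site; total = fixed + service.
{North}: Largo→North 5·25=125, Vance→North 4·20=80, Upton→North 12·4=48, Calder→North 3·14=42, Norris→North 3·15=45, Ashby→North 9·23=207, Kent→North 11·4=44. Service 591; fixed 97; total 688.
{North, Central}: service 432 + fixed 262 = 694
{North, West}: service 536 + fixed 173 = 709
{North, South, East, West, Central}: service 390 + fixed 543 = 933
No other subset beats 688.

Open North only; minimum total cost 688.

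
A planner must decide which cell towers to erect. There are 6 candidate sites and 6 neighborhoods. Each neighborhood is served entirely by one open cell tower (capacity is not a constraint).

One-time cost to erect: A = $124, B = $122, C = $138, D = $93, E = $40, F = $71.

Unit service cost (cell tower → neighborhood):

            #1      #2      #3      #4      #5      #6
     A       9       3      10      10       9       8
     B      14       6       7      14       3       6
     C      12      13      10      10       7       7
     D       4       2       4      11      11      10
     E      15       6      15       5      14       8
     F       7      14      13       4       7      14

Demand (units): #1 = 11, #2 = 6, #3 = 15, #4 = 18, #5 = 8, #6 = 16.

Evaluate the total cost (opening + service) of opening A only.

Each neighborhood is assigned to its cheapest site among the open ones.
{A}: #1→A 9·11=99, #2→A 3·6=18, #3→A 10·15=150, #4→A 10·18=180, #5→A 9·8=72, #6→A 8·16=128. Service 647; fixed 124; total 771.

Total cost: 771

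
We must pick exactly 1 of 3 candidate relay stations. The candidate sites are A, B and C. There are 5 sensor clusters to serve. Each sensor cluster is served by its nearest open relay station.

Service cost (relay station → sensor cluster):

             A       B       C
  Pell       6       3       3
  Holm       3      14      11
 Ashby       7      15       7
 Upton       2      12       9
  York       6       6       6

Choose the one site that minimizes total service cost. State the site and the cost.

Choose A only; total service cost 24.

With exactly 1 open, each sensor cluster uses its cheapest among the chosen.
{A}: Pell→A 6, Holm→A 3, Ashby→A 7, Upton→A 2, York→A 6. Service cost 24.
{C}: service cost 36
{B}: service cost 50
Among all 3 size-1 choices, {A} is lowest.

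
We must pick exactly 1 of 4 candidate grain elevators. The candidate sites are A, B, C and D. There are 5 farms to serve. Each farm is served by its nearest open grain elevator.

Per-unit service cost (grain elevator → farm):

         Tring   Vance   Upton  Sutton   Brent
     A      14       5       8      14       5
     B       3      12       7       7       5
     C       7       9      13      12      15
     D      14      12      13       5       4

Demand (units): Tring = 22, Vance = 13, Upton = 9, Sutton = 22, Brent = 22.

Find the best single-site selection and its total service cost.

Choose B only; total service cost 549.

With exactly 1 open, each farm uses its cheapest among the chosen.
{B}: Tring→B 3·22=66, Vance→B 12·13=156, Upton→B 7·9=63, Sutton→B 7·22=154, Brent→B 5·22=110. Service cost 549.
{D}: service cost 779
{A}: service cost 863
Among all 4 size-1 choices, {B} is lowest.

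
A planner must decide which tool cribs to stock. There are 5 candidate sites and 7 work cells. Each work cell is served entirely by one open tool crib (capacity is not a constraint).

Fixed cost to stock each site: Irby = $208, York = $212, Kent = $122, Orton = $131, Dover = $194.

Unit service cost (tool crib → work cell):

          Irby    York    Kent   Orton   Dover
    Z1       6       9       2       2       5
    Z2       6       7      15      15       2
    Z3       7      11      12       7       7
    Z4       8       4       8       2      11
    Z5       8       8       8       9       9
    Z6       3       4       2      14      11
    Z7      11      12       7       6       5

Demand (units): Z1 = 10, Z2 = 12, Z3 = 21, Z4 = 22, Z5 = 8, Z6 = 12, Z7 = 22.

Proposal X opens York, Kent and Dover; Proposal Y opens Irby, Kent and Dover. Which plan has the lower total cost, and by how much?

Proposal X: {York, Kent, Dover}: Z1→Kent 2·10=20, Z2→Dover 2·12=24, Z3→Dover 7·21=147, Z4→York 4·22=88, Z5→York 8·8=64, Z6→Kent 2·12=24, Z7→Dover 5·22=110. Service 477; fixed 528; total 1005.
Proposal Y: {Irby, Kent, Dover}: Z1→Kent 2·10=20, Z2→Dover 2·12=24, Z3→Irby 7·21=147, Z4→Irby 8·22=176, Z5→Irby 8·8=64, Z6→Kent 2·12=24, Z7→Dover 5·22=110. Service 565; fixed 524; total 1089.
Difference: |1005 − 1089| = 84.

Proposal X is cheaper by 84.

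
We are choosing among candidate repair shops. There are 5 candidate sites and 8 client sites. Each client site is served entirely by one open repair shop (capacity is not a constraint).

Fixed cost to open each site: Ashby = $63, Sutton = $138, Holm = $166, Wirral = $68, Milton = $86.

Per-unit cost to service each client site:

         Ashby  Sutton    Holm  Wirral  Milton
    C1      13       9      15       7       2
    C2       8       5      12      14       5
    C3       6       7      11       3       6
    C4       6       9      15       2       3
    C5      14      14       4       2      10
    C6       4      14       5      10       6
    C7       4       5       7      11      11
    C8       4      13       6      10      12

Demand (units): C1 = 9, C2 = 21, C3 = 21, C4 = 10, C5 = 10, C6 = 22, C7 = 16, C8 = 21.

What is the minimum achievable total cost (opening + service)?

Minimum total cost: 679

For any fixed open set, each client site goes to its cheapest open site; total = fixed + service.
{Ashby, Wirral, Milton}: C1→Milton 2·9=18, C2→Milton 5·21=105, C3→Wirral 3·21=63, C4→Wirral 2·10=20, C5→Wirral 2·10=20, C6→Ashby 4·22=88, C7→Ashby 4·16=64, C8→Ashby 4·21=84. Service 462; fixed 217; total 679.
{Ashby, Wirral}: C1→Wirral 7·9=63, C2→Ashby 8·21=168, C3→Wirral 3·21=63, C4→Wirral 2·10=20, C5→Wirral 2·10=20, C6→Ashby 4·22=88, C7→Ashby 4·16=64, C8→Ashby 4·21=84. Service 570; fixed 131; total 701.
{Ashby, Milton}: service 615 + fixed 149 = 764
{Ashby, Sutton, Holm, Wirral, Milton}: C1→Milton 2·9=18, C2→Sutton 5·21=105, C3→Wirral 3·21=63, C4→Wirral 2·10=20, C5→Wirral 2·10=20, C6→Ashby 4·22=88, C7→Ashby 4·16=64, C8→Ashby 4·21=84. Service 462; fixed 521; total 983.
No other subset beats 679.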